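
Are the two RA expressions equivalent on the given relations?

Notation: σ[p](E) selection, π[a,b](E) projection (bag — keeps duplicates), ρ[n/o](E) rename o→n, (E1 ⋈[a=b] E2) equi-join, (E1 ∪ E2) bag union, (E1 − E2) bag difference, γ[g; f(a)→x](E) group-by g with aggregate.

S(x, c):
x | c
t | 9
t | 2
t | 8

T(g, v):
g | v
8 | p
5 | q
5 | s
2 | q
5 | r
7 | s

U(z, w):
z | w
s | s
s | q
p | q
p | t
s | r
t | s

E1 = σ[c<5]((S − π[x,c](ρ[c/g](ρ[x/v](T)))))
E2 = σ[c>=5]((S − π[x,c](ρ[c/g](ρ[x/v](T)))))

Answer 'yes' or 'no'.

E1 row counts bottom-up:
  S → 3
  T → 6
  ρ[x/v](T) → 6
  ρ[c/g](ρ[x/v](T)) → 6
  π[x,c](ρ[c/g](ρ[x/v](T))) → 6
  (S − π[x,c](ρ[c/g](ρ[x/v](T)))) → 3
  σ[c<5]((S − π[x,c](ρ[c/g](ρ[x/v](T))))) → 1
E2 row counts bottom-up:
  S → 3
  T → 6
  ρ[x/v](T) → 6
  ρ[c/g](ρ[x/v](T)) → 6
  π[x,c](ρ[c/g](ρ[x/v](T))) → 6
  (S − π[x,c](ρ[c/g](ρ[x/v](T)))) → 3
  σ[c>=5]((S − π[x,c](ρ[c/g](ρ[x/v](T))))) → 2

E1 result:
x | c
t | 2
E2 result:
x | c
t | 8
t | 9
Witness: ('t', 8) appears 0× in E1 but 1× in E2.

no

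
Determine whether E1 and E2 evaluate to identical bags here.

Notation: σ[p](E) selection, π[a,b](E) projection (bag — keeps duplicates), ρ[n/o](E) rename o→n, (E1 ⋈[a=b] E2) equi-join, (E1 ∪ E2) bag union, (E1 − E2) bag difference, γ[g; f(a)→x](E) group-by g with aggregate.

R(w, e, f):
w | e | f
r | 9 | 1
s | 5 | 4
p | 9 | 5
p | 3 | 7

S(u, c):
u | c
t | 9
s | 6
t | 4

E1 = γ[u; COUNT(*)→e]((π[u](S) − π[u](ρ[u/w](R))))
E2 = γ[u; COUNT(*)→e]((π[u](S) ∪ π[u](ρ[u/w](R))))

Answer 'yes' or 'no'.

E1 stepwise |·|:
  S → 3
  π[u](S) → 3
  R → 4
  ρ[u/w](R) → 4
  π[u](ρ[u/w](R)) → 4
  (π[u](S) − π[u](ρ[u/w](R))) → 2
  γ[u; COUNT(*)→e]((π[u](S) − π[u](ρ[u/w](R)))) → 1
E2 stepwise |·|:
  S → 3
  π[u](S) → 3
  R → 4
  ρ[u/w](R) → 4
  π[u](ρ[u/w](R)) → 4
  (π[u](S) ∪ π[u](ρ[u/w](R))) → 7
  γ[u; COUNT(*)→e]((π[u](S) ∪ π[u](ρ[u/w](R)))) → 4

E1 result:
u | e
t | 2
E2 result:
u | e
p | 2
r | 1
s | 2
t | 2
Witness: ('r', 1) appears 0× in E1 but 1× in E2.

no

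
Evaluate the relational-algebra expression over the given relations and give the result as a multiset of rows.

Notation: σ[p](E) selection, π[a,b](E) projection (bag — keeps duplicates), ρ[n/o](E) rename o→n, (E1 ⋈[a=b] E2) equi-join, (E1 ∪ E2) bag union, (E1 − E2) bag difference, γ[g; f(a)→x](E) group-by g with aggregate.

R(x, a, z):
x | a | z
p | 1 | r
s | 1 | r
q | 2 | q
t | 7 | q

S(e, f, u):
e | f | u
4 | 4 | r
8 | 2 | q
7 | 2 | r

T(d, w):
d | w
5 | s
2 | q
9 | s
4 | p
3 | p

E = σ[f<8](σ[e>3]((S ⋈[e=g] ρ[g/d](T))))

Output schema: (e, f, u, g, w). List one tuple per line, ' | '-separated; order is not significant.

Row counts bottom-up:
  S → 3
  T → 5
  ρ[g/d](T) → 5
  (S ⋈[e=g] ρ[g/d](T)) → 1
  σ[e>3]((S ⋈[e=g] ρ[g/d](T))) → 1
  σ[f<8](σ[e>3]((S ⋈[e=g] ρ[g/d](T)))) → 1

== RESULT ==
e | f | u | g | w
4 | 4 | r | 4 | p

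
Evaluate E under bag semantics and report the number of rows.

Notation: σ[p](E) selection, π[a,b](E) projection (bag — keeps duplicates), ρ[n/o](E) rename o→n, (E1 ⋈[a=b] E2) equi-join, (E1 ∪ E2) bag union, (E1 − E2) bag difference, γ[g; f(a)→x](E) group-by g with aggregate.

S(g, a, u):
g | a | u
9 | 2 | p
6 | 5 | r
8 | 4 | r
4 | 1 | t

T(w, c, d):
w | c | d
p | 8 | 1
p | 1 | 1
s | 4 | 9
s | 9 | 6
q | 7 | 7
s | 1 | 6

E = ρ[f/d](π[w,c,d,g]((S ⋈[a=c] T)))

Subexpression sizes:
  S → 4
  T → 6
  (S ⋈[a=c] T) → 3
  π[w,c,d,g]((S ⋈[a=c] T)) → 3
  ρ[f/d](π[w,c,d,g]((S ⋈[a=c] T))) → 3

|E| = 3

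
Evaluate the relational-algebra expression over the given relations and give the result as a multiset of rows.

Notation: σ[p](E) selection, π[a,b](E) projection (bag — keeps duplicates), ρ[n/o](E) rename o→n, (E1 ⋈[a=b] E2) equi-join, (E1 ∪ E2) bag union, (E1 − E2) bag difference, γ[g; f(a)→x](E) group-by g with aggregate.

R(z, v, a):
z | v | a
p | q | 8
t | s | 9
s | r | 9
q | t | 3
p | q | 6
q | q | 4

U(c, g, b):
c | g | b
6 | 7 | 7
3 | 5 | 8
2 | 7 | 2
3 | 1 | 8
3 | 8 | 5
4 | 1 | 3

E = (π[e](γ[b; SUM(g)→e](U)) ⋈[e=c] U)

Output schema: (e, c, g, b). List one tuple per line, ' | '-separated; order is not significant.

Subexpression sizes:
  U → 6
  γ[b; SUM(g)→e](U) → 5
  π[e](γ[b; SUM(g)→e](U)) → 5
  U → 6
  (π[e](γ[b; SUM(g)→e](U)) ⋈[e=c] U) → 1

== RESULT ==
e | c | g | b
6 | 6 | 7 | 7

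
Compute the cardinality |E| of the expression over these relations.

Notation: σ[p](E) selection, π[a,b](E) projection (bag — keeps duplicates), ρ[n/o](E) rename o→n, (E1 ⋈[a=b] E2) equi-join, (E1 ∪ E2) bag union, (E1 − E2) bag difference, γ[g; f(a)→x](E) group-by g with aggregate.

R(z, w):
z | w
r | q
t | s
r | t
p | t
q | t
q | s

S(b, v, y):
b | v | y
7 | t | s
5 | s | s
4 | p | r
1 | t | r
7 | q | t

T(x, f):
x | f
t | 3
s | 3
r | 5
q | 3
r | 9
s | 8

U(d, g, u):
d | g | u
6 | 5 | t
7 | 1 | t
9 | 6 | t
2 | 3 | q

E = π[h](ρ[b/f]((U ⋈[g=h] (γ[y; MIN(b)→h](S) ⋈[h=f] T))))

Stepwise |·|:
  U → 4
  S → 5
  γ[y; MIN(b)→h](S) → 3
  T → 6
  (γ[y; MIN(b)→h](S) ⋈[h=f] T) → 1
  (U ⋈[g=h] (γ[y; MIN(b)→h](S) ⋈[h=f] T)) → 1
  ρ[b/f]((U ⋈[g=h] (γ[y; MIN(b)→h](S) ⋈[h=f] T))) → 1
  π[h](ρ[b/f]((U ⋈[g=h] (γ[y; MIN(b)→h](S) ⋈[h=f] T)))) → 1

|E| = 1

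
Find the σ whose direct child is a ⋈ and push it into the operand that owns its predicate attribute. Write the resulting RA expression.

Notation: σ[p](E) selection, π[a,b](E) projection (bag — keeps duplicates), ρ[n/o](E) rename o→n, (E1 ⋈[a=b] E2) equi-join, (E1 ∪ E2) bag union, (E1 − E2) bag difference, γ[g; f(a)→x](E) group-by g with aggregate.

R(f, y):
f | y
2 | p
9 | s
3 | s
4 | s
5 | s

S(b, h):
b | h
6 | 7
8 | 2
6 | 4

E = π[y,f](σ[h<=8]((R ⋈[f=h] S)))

σ filters on h, owned by the right side.
E' = π[y,f]((R ⋈[f=h] σ[h<=8](S)))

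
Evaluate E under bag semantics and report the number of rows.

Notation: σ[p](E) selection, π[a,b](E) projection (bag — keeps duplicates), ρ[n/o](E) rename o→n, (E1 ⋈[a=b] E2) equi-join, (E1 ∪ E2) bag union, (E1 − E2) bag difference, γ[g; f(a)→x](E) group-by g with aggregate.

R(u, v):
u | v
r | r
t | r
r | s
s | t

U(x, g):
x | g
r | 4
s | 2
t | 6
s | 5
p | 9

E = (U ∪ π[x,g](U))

Stepwise |·|:
  U → 5
  U → 5
  π[x,g](U) → 5
  (U ∪ π[x,g](U)) → 10

|E| = 10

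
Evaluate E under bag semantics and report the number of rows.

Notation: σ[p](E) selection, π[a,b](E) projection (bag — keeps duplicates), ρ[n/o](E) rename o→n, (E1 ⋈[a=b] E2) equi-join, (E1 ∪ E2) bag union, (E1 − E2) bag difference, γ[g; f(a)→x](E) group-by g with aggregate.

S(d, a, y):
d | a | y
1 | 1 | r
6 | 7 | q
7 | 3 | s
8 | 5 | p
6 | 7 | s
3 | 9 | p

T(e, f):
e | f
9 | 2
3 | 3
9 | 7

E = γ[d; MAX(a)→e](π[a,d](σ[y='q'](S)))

Subexpression sizes:
  S → 6
  σ[y='q'](S) → 1
  π[a,d](σ[y='q'](S)) → 1
  γ[d; MAX(a)→e](π[a,d](σ[y='q'](S))) → 1

|E| = 1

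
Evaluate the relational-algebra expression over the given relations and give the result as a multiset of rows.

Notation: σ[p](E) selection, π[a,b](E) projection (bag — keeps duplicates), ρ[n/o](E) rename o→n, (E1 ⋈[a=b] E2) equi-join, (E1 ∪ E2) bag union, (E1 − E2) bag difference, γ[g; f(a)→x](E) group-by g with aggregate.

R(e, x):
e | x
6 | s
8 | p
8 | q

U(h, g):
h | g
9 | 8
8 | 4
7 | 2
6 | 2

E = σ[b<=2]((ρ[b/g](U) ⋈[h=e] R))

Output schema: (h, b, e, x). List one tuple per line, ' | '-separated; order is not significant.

Row counts bottom-up:
  U → 4
  ρ[b/g](U) → 4
  R → 3
  (ρ[b/g](U) ⋈[h=e] R) → 3
  σ[b<=2]((ρ[b/g](U) ⋈[h=e] R)) → 1

== RESULT ==
h | b | e | x
6 | 2 | 6 | s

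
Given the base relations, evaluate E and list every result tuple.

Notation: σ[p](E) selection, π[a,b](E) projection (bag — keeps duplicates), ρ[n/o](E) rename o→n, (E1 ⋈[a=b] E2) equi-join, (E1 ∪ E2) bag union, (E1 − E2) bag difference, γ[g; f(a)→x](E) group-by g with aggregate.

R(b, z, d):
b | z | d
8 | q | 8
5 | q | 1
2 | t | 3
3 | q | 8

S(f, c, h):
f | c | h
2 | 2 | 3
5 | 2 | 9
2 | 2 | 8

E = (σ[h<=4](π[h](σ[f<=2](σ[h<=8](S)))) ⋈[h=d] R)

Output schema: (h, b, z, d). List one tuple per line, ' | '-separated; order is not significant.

Row counts bottom-up:
  S → 3
  σ[h<=8](S) → 2
  σ[f<=2](σ[h<=8](S)) → 2
  π[h](σ[f<=2](σ[h<=8](S))) → 2
  σ[h<=4](π[h](σ[f<=2](σ[h<=8](S)))) → 1
  R → 4
  (σ[h<=4](π[h](σ[f<=2](σ[h<=8](S)))) ⋈[h=d] R) → 1

== RESULT ==
h | b | z | d
3 | 2 | t | 3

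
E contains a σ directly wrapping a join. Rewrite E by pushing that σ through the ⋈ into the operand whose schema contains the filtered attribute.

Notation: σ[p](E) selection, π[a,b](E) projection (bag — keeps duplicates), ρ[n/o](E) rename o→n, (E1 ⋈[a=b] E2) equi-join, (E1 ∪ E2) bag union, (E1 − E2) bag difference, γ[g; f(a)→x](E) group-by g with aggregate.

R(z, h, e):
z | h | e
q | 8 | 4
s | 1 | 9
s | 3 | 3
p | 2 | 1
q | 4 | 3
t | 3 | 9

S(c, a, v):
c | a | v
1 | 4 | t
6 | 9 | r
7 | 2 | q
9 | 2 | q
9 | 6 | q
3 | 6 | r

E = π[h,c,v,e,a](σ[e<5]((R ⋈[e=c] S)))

σ filters on e, owned by the left side.
E' = π[h,c,v,e,a]((σ[e<5](R) ⋈[e=c] S))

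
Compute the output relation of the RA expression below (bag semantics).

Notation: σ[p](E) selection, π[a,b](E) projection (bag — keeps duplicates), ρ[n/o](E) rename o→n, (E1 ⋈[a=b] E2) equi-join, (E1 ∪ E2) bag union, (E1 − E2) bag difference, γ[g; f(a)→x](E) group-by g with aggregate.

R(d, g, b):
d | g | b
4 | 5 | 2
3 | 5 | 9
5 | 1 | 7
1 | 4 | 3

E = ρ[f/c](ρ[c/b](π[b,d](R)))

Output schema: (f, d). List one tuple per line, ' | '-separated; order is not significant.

Row counts bottom-up:
  R → 4
  π[b,d](R) → 4
  ρ[c/b](π[b,d](R)) → 4
  ρ[f/c](ρ[c/b](π[b,d](R))) → 4

== RESULT ==
f | d
2 | 4
3 | 1
7 | 5
9 | 3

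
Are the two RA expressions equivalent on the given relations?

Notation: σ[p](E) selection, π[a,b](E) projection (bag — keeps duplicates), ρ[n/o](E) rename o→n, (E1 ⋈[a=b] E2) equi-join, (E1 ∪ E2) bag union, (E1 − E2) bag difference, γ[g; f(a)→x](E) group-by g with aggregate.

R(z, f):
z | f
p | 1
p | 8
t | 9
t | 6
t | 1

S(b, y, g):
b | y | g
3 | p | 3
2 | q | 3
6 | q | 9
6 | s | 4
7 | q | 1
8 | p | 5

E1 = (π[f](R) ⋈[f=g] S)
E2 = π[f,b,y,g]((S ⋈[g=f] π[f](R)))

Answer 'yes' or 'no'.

E1 per-node cardinality:
  R → 5
  π[f](R) → 5
  S → 6
  (π[f](R) ⋈[f=g] S) → 3
E2 per-node cardinality:
  S → 6
  R → 5
  π[f](R) → 5
  (S ⋈[g=f] π[f](R)) → 3
  π[f,b,y,g]((S ⋈[g=f] π[f](R))) → 3

E1 and E2 produce the same multiset:
f | b | y | g
1 | 7 | q | 1
1 | 7 | q | 1
9 | 6 | q | 9

yes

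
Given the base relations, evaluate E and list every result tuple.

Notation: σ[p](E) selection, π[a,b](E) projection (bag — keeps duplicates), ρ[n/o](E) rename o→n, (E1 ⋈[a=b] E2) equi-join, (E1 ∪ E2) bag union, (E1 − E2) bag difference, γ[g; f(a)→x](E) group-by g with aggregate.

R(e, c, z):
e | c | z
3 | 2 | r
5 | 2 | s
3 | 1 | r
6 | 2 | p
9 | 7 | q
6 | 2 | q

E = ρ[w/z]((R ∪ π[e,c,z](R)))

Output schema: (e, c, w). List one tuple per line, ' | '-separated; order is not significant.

Row counts bottom-up:
  R → 6
  R → 6
  π[e,c,z](R) → 6
  (R ∪ π[e,c,z](R)) → 12
  ρ[w/z]((R ∪ π[e,c,z](R))) → 12

== RESULT ==
e | c | w
3 | 1 | r
3 | 1 | r
3 | 2 | r
3 | 2 | r
5 | 2 | s
5 | 2 | s
6 | 2 | p
6 | 2 | p
6 | 2 | q
6 | 2 | q
9 | 7 | q
9 | 7 | q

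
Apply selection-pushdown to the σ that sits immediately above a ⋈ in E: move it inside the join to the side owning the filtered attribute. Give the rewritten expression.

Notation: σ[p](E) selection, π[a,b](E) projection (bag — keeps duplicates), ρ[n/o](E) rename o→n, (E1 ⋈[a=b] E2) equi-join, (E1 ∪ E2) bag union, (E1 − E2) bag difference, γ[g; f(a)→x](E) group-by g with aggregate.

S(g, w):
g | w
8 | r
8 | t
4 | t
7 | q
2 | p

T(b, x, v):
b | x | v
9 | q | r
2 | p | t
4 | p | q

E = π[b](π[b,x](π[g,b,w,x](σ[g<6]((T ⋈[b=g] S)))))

σ filters on g, owned by the right side.
E' = π[b](π[b,x](π[g,b,w,x]((T ⋈[b=g] σ[g<6](S)))))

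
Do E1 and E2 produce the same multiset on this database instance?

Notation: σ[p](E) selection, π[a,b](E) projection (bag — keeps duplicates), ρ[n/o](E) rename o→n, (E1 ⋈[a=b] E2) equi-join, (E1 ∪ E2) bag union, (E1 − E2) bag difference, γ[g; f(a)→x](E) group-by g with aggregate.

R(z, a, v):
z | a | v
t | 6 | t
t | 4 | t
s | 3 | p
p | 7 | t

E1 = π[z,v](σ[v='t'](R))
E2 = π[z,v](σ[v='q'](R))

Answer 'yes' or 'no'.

E1 row counts bottom-up:
  R → 4
  σ[v='t'](R) → 3
  π[z,v](σ[v='t'](R)) → 3
E2 row counts bottom-up:
  R → 4
  σ[v='q'](R) → 0
  π[z,v](σ[v='q'](R)) → 0

E1 result:
z | v
p | t
t | t
t | t
E2 result:
z | v
(0 rows)
Witness: ('t', 't') appears 2× in E1 but 0× in E2.

no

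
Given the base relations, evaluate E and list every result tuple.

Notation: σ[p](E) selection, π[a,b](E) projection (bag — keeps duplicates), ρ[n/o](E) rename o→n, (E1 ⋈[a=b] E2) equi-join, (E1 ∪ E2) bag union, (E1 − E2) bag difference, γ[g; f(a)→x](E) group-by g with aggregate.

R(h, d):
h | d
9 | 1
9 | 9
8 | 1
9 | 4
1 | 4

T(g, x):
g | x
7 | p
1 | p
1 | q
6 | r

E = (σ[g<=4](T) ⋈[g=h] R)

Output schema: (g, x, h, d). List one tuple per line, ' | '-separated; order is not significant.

Per-node cardinality:
  T → 4
  σ[g<=4](T) → 2
  R → 5
  (σ[g<=4](T) ⋈[g=h] R) → 2

== RESULT ==
g | x | h | d
1 | p | 1 | 4
1 | q | 1 | 4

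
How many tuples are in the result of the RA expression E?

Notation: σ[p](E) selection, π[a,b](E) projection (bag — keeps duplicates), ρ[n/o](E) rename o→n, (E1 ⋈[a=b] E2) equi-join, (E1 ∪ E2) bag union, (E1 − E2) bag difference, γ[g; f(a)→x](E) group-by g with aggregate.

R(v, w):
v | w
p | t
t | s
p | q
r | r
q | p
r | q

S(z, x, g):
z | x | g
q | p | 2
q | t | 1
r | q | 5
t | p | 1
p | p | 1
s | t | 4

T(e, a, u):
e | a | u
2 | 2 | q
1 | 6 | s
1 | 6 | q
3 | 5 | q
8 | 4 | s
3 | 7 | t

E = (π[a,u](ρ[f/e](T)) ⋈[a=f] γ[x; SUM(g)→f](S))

Per-node cardinality:
  T → 6
  ρ[f/e](T) → 6
  π[a,u](ρ[f/e](T)) → 6
  S → 6
  γ[x; SUM(g)→f](S) → 3
  (π[a,u](ρ[f/e](T)) ⋈[a=f] γ[x; SUM(g)→f](S)) → 3

|E| = 3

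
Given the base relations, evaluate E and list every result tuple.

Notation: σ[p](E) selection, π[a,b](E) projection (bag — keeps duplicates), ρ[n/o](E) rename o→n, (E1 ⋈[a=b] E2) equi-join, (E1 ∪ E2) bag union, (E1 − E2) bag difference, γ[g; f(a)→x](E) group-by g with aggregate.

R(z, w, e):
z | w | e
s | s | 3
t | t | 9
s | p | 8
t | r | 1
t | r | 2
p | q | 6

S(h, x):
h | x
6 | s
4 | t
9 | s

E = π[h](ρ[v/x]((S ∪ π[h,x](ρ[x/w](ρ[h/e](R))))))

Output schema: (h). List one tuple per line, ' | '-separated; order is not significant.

Subexpression sizes:
  S → 3
  R → 6
  ρ[h/e](R) → 6
  ρ[x/w](ρ[h/e](R)) → 6
  π[h,x](ρ[x/w](ρ[h/e](R))) → 6
  (S ∪ π[h,x](ρ[x/w](ρ[h/e](R)))) → 9
  ρ[v/x]((S ∪ π[h,x](ρ[x/w](ρ[h/e](R))))) → 9
  π[h](ρ[v/x]((S ∪ π[h,x](ρ[x/w](ρ[h/e](R)))))) → 9

== RESULT ==
h
1
2
3
4
6
6
8
9
9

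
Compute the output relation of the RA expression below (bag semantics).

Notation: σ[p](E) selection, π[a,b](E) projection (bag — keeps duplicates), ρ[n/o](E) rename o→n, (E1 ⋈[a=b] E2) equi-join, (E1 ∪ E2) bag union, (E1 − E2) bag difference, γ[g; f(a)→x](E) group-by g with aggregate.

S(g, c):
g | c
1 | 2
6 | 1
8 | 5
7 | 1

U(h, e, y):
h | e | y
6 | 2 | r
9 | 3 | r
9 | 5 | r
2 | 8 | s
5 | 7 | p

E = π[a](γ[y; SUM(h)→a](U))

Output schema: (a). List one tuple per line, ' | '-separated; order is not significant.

Per-node cardinality:
  U → 5
  γ[y; SUM(h)→a](U) → 3
  π[a](γ[y; SUM(h)→a](U)) → 3

== RESULT ==
a
2
5
24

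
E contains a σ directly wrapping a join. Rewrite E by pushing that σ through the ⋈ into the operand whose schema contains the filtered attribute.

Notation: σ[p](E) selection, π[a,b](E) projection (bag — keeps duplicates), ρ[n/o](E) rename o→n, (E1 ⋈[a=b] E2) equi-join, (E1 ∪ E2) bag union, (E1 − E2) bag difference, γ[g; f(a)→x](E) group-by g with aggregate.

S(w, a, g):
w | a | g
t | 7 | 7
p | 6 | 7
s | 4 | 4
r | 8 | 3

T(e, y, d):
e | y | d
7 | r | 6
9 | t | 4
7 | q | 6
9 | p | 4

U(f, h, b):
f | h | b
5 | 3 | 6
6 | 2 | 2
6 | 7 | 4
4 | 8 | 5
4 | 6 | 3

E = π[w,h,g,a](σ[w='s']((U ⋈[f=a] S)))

σ filters on w, owned by the right side.
E' = π[w,h,g,a]((U ⋈[f=a] σ[w='s'](S)))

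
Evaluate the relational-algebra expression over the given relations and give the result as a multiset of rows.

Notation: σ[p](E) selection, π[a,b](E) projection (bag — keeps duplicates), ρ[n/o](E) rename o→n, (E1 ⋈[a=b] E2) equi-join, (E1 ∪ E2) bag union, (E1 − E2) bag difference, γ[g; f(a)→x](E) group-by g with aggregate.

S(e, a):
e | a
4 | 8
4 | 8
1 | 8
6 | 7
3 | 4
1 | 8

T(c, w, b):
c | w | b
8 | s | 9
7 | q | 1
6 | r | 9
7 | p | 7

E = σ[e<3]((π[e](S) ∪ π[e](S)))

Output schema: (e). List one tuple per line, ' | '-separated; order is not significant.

Row counts bottom-up:
  S → 6
  π[e](S) → 6
  S → 6
  π[e](S) → 6
  (π[e](S) ∪ π[e](S)) → 12
  σ[e<3]((π[e](S) ∪ π[e](S))) → 4

== RESULT ==
e
1
1
1
1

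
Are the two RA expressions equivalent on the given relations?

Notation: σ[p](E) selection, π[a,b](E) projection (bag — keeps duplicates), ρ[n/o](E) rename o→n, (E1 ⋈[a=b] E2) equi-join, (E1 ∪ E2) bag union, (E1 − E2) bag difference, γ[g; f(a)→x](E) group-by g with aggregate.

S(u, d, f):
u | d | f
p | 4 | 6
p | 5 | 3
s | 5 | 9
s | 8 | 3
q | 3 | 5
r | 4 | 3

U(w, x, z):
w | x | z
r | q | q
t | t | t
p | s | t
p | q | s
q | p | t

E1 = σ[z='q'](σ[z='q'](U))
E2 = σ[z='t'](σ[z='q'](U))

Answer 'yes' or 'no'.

E1 per-node cardinality:
  U → 5
  σ[z='q'](U) → 1
  σ[z='q'](σ[z='q'](U)) → 1
E2 per-node cardinality:
  U → 5
  σ[z='q'](U) → 1
  σ[z='t'](σ[z='q'](U)) → 0

E1 result:
w | x | z
r | q | q
E2 result:
w | x | z
(0 rows)
Witness: ('r', 'q', 'q') appears 1× in E1 but 0× in E2.

no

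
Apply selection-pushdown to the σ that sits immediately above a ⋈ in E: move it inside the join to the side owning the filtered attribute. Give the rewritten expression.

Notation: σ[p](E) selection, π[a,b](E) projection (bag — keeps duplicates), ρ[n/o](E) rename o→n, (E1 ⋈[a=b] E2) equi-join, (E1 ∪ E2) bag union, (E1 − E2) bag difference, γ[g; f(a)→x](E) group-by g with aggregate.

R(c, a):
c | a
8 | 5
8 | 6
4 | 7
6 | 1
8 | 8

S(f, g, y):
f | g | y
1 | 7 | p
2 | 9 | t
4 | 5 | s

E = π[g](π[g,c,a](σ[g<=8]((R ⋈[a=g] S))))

σ filters on g, owned by the right side.
E' = π[g](π[g,c,a]((R ⋈[a=g] σ[g<=8](S))))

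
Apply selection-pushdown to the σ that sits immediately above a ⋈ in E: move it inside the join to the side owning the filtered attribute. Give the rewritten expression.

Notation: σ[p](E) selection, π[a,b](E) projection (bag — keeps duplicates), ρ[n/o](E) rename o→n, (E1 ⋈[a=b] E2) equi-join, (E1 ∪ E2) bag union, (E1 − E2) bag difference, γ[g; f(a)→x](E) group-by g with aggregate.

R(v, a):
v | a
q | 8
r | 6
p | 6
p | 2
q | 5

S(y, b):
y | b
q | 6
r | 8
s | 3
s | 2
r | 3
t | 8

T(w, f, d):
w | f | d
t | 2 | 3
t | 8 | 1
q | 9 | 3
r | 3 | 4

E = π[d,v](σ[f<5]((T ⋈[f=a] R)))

σ filters on f, owned by the left side.
E' = π[d,v]((σ[f<5](T) ⋈[f=a] R))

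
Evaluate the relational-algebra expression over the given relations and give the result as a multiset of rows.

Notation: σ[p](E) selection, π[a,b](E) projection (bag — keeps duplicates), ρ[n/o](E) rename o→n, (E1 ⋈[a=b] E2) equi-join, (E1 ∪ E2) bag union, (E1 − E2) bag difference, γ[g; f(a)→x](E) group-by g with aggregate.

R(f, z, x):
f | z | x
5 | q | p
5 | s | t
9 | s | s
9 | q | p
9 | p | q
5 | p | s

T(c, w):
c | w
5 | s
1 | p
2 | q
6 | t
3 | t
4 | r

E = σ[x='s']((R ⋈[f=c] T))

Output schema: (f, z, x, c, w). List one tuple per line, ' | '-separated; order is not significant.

Subexpression sizes:
  R → 6
  T → 6
  (R ⋈[f=c] T) → 3
  σ[x='s']((R ⋈[f=c] T)) → 1

== RESULT ==
f | z | x | c | w
5 | p | s | 5 | s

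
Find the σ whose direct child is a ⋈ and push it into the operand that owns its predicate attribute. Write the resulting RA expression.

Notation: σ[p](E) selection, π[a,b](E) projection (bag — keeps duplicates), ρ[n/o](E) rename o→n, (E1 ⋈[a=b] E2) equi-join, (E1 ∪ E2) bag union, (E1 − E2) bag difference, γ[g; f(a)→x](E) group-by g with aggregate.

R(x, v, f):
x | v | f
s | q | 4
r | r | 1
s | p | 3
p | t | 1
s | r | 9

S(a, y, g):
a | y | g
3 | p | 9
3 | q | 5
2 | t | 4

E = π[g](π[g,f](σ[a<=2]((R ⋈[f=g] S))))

σ filters on a, owned by the right side.
E' = π[g](π[g,f]((R ⋈[f=g] σ[a<=2](S))))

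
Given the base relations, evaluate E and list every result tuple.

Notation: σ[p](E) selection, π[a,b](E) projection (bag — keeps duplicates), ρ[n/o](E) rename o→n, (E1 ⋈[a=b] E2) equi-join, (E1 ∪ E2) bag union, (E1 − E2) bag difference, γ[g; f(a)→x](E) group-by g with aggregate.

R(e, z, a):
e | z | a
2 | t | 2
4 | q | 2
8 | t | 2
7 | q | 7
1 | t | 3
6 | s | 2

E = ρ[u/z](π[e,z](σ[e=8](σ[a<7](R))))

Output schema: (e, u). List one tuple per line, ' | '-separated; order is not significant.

Stepwise |·|:
  R → 6
  σ[a<7](R) → 5
  σ[e=8](σ[a<7](R)) → 1
  π[e,z](σ[e=8](σ[a<7](R))) → 1
  ρ[u/z](π[e,z](σ[e=8](σ[a<7](R)))) → 1

== RESULT ==
e | u
8 | t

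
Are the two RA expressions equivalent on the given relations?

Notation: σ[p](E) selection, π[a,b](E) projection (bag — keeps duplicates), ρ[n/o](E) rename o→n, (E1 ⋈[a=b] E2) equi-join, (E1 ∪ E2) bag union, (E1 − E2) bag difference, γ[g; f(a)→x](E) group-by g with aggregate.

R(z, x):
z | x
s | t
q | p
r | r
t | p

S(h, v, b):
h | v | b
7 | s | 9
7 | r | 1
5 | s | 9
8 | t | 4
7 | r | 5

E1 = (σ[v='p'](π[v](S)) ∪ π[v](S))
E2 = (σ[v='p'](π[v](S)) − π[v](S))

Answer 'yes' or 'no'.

E1 per-node cardinality:
  S → 5
  π[v](S) → 5
  σ[v='p'](π[v](S)) → 0
  S → 5
  π[v](S) → 5
  (σ[v='p'](π[v](S)) ∪ π[v](S)) → 5
E2 per-node cardinality:
  S → 5
  π[v](S) → 5
  σ[v='p'](π[v](S)) → 0
  S → 5
  π[v](S) → 5
  (σ[v='p'](π[v](S)) − π[v](S)) → 0

E1 result:
v
r
r
s
s
t
E2 result:
v
(0 rows)
Witness: ('t',) appears 1× in E1 but 0× in E2.

no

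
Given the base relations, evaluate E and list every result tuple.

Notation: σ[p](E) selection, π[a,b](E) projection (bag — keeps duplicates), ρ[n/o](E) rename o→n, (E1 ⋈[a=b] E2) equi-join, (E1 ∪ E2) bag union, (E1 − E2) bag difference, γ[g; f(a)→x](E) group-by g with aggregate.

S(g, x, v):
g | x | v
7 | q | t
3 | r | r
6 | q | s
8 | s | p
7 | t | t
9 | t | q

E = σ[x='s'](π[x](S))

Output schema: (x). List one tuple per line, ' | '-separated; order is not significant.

Stepwise |·|:
  S → 6
  π[x](S) → 6
  σ[x='s'](π[x](S)) → 1

== RESULT ==
x
s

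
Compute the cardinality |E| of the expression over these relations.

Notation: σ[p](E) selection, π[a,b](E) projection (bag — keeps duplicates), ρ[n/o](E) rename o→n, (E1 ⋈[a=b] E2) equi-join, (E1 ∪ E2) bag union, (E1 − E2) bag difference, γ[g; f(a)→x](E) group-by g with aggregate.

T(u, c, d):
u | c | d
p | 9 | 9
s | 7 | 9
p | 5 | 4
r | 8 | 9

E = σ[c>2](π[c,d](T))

Per-node cardinality:
  T → 4
  π[c,d](T) → 4
  σ[c>2](π[c,d](T)) → 4

|E| = 4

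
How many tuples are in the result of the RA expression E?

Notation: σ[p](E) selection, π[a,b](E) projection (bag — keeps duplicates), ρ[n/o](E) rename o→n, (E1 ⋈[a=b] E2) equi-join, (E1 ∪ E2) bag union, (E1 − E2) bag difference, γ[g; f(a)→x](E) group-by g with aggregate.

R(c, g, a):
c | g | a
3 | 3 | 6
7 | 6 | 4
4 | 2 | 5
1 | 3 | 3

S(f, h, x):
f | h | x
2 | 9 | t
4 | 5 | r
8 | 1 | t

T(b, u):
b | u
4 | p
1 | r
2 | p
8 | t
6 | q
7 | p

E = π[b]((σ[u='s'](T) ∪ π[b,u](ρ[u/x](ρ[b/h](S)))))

Per-node cardinality:
  T → 6
  σ[u='s'](T) → 0
  S → 3
  ρ[b/h](S) → 3
  ρ[u/x](ρ[b/h](S)) → 3
  π[b,u](ρ[u/x](ρ[b/h](S))) → 3
  (σ[u='s'](T) ∪ π[b,u](ρ[u/x](ρ[b/h](S)))) → 3
  π[b]((σ[u='s'](T) ∪ π[b,u](ρ[u/x](ρ[b/h](S))))) → 3

|E| = 3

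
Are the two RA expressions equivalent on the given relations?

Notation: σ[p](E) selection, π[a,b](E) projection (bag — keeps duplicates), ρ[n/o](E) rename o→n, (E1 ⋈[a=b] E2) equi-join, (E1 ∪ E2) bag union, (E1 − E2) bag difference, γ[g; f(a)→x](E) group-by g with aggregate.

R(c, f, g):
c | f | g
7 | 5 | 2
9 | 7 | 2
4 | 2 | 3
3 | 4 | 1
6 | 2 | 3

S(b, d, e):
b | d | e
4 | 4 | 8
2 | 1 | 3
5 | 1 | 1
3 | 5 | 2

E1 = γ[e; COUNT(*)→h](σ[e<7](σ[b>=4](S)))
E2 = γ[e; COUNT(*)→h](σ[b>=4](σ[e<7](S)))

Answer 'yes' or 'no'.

E1 per-node cardinality:
  S → 4
  σ[b>=4](S) → 2
  σ[e<7](σ[b>=4](S)) → 1
  γ[e; COUNT(*)→h](σ[e<7](σ[b>=4](S))) → 1
E2 per-node cardinality:
  S → 4
  σ[e<7](S) → 3
  σ[b>=4](σ[e<7](S)) → 1
  γ[e; COUNT(*)→h](σ[b>=4](σ[e<7](S))) → 1

E1 and E2 produce the same multiset:
e | h
1 | 1

yes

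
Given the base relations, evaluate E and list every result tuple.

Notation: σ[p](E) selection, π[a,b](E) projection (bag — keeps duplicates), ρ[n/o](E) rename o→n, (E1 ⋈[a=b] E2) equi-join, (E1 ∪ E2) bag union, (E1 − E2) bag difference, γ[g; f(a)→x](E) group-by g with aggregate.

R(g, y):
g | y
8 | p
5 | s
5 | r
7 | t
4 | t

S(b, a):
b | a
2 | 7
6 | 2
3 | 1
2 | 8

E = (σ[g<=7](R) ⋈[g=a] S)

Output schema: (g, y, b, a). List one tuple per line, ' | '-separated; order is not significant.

Per-node cardinality:
  R → 5
  σ[g<=7](R) → 4
  S → 4
  (σ[g<=7](R) ⋈[g=a] S) → 1

== RESULT ==
g | y | b | a
7 | t | 2 | 7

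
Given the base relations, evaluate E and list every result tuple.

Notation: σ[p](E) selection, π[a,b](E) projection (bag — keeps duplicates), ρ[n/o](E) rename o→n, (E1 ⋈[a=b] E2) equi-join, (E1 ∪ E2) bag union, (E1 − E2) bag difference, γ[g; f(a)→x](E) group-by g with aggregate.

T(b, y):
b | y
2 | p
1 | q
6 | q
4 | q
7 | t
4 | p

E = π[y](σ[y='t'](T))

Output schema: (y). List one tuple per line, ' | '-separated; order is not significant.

Row counts bottom-up:
  T → 6
  σ[y='t'](T) → 1
  π[y](σ[y='t'](T)) → 1

== RESULT ==
y
t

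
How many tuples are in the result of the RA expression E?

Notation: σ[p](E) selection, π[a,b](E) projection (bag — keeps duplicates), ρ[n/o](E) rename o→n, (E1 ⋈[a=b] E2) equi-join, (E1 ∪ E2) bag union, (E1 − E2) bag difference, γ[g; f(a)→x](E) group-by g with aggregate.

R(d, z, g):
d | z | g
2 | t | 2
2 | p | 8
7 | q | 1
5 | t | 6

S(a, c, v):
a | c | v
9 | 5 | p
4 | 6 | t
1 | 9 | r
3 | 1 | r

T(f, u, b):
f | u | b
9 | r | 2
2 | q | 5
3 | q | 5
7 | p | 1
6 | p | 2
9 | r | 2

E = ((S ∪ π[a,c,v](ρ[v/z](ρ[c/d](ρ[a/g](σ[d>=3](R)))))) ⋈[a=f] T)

Subexpression sizes:
  S → 4
  R → 4
  σ[d>=3](R) → 2
  ρ[a/g](σ[d>=3](R)) → 2
  ρ[c/d](ρ[a/g](σ[d>=3](R))) → 2
  ρ[v/z](ρ[c/d](ρ[a/g](σ[d>=3](R)))) → 2
  π[a,c,v](ρ[v/z](ρ[c/d](ρ[a/g](σ[d>=3](R))))) → 2
  (S ∪ π[a,c,v](ρ[v/z](ρ[c/d](ρ[a/g](σ[d>=3](R)))))) → 6
  T → 6
  ((S ∪ π[a,c,v](ρ[v/z](ρ[c/d](ρ[a/g](σ[d>=3](R)))))) ⋈[a=f] T) → 4

|E| = 4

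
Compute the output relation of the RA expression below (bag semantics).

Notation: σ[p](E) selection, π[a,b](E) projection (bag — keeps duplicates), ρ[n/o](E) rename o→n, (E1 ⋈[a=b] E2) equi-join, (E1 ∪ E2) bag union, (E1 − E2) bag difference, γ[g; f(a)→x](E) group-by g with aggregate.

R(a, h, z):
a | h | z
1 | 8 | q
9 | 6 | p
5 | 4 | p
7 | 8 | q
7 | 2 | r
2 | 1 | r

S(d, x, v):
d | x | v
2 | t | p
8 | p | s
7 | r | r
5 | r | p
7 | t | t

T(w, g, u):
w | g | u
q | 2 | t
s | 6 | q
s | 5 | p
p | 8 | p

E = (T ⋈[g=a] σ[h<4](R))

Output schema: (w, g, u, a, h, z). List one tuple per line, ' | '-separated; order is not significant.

Per-node cardinality:
  T → 4
  R → 6
  σ[h<4](R) → 2
  (T ⋈[g=a] σ[h<4](R)) → 1

== RESULT ==
w | g | u | a | h | z
q | 2 | t | 2 | 1 | r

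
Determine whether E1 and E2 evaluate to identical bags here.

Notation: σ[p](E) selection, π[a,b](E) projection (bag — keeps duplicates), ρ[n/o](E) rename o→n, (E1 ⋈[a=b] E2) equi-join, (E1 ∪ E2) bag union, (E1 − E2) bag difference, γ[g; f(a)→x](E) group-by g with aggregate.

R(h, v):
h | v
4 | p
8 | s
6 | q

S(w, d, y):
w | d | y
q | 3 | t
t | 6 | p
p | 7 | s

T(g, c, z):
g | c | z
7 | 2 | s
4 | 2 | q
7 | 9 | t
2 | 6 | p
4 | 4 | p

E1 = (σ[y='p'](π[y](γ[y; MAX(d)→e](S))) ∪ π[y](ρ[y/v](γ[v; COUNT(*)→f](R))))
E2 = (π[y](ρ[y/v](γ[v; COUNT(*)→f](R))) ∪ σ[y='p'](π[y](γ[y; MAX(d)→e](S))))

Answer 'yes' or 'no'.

E1 per-node cardinality:
  S → 3
  γ[y; MAX(d)→e](S) → 3
  π[y](γ[y; MAX(d)→e](S)) → 3
  σ[y='p'](π[y](γ[y; MAX(d)→e](S))) → 1
  R → 3
  γ[v; COUNT(*)→f](R) → 3
  ρ[y/v](γ[v; COUNT(*)→f](R)) → 3
  π[y](ρ[y/v](γ[v; COUNT(*)→f](R))) → 3
  (σ[y='p'](π[y](γ[y; MAX(d)→e](S))) ∪ π[y](ρ[y/v](γ[v; COUNT(*)→f](R)))) → 4
E2 per-node cardinality:
  R → 3
  γ[v; COUNT(*)→f](R) → 3
  ρ[y/v](γ[v; COUNT(*)→f](R)) → 3
  π[y](ρ[y/v](γ[v; COUNT(*)→f](R))) → 3
  S → 3
  γ[y; MAX(d)→e](S) → 3
  π[y](γ[y; MAX(d)→e](S)) → 3
  σ[y='p'](π[y](γ[y; MAX(d)→e](S))) → 1
  (π[y](ρ[y/v](γ[v; COUNT(*)→f](R))) ∪ σ[y='p'](π[y](γ[y; MAX(d)→e](S)))) → 4

E1 and E2 produce the same multiset:
y
p
p
q
s

yes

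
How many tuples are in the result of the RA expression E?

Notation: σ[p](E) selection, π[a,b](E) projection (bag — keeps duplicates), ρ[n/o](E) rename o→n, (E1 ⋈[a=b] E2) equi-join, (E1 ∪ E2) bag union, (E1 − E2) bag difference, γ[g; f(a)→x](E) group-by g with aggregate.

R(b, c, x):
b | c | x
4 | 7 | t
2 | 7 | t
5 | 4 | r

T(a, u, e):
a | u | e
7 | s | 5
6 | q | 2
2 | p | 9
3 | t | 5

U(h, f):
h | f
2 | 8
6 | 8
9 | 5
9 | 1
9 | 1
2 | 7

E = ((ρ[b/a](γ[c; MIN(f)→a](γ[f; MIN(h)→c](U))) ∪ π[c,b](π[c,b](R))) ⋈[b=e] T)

Subexpression sizes:
  U → 6
  γ[f; MIN(h)→c](U) → 4
  γ[c; MIN(f)→a](γ[f; MIN(h)→c](U)) → 2
  ρ[b/a](γ[c; MIN(f)→a](γ[f; MIN(h)→c](U))) → 2
  R → 3
  π[c,b](R) → 3
  π[c,b](π[c,b](R)) → 3
  (ρ[b/a](γ[c; MIN(f)→a](γ[f; MIN(h)→c](U))) ∪ π[c,b](π[c,b](R))) → 5
  T → 4
  ((ρ[b/a](γ[c; MIN(f)→a](γ[f; MIN(h)→c](U))) ∪ π[c,b](π[c,b](R))) ⋈[b=e] T) → 3

|E| = 3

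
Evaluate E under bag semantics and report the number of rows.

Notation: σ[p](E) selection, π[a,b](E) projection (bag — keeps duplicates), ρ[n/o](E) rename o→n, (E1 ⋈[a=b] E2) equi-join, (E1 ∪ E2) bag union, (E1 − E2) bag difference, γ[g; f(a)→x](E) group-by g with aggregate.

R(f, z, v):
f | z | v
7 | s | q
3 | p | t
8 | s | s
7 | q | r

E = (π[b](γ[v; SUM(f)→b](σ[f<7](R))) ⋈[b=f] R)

Row counts bottom-up:
  R → 4
  σ[f<7](R) → 1
  γ[v; SUM(f)→b](σ[f<7](R)) → 1
  π[b](γ[v; SUM(f)→b](σ[f<7](R))) → 1
  R → 4
  (π[b](γ[v; SUM(f)→b](σ[f<7](R))) ⋈[b=f] R) → 1

|E| = 1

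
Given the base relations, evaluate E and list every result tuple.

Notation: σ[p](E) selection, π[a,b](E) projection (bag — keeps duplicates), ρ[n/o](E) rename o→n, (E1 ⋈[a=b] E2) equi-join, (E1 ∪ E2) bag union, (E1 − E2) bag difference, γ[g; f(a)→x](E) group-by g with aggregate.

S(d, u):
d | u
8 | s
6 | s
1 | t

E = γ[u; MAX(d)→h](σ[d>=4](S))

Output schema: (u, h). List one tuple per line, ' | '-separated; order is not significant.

Per-node cardinality:
  S → 3
  σ[d>=4](S) → 2
  γ[u; MAX(d)→h](σ[d>=4](S)) → 1

== RESULT ==
u | h
s | 8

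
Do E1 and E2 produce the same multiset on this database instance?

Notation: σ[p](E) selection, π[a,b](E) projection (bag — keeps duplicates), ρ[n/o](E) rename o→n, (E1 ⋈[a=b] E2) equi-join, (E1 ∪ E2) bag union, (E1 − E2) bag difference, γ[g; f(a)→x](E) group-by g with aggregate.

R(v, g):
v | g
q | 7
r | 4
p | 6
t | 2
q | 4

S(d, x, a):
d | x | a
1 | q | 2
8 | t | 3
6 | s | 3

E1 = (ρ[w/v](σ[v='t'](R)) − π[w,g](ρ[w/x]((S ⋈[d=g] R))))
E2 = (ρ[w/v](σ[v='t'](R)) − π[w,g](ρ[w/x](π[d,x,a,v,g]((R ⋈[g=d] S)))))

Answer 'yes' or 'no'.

E1 per-node cardinality:
  R → 5
  σ[v='t'](R) → 1
  ρ[w/v](σ[v='t'](R)) → 1
  S → 3
  R → 5
  (S ⋈[d=g] R) → 1
  ρ[w/x]((S ⋈[d=g] R)) → 1
  π[w,g](ρ[w/x]((S ⋈[d=g] R))) → 1
  (ρ[w/v](σ[v='t'](R)) − π[w,g](ρ[w/x]((S ⋈[d=g] R)))) → 1
E2 per-node cardinality:
  R → 5
  σ[v='t'](R) → 1
  ρ[w/v](σ[v='t'](R)) → 1
  R → 5
  S → 3
  (R ⋈[g=d] S) → 1
  π[d,x,a,v,g]((R ⋈[g=d] S)) → 1
  ρ[w/x](π[d,x,a,v,g]((R ⋈[g=d] S))) → 1
  π[w,g](ρ[w/x](π[d,x,a,v,g]((R ⋈[g=d] S)))) → 1
  (ρ[w/v](σ[v='t'](R)) − π[w,g](ρ[w/x](π[d,x,a,v,g]((R ⋈[g=d] S))))) → 1

E1 and E2 produce the same multiset:
w | g
t | 2

yes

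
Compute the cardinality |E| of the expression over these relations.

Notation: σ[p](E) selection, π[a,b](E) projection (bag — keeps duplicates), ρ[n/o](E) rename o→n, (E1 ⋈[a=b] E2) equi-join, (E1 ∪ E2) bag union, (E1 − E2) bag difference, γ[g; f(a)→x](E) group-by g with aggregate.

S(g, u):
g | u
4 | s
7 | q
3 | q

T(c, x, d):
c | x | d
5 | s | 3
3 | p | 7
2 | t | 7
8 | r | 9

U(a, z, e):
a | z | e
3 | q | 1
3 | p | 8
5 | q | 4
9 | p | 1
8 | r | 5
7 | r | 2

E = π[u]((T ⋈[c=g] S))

Stepwise |·|:
  T → 4
  S → 3
  (T ⋈[c=g] S) → 1
  π[u]((T ⋈[c=g] S)) → 1

|E| = 1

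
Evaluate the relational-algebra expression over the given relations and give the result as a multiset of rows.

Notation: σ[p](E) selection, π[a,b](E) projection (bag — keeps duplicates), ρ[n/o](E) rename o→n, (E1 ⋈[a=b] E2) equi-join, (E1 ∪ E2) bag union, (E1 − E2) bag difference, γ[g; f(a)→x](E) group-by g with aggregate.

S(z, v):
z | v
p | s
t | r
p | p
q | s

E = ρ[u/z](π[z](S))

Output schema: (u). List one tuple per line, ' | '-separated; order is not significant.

Per-node cardinality:
  S → 4
  π[z](S) → 4
  ρ[u/z](π[z](S)) → 4

== RESULT ==
u
p
p
q
t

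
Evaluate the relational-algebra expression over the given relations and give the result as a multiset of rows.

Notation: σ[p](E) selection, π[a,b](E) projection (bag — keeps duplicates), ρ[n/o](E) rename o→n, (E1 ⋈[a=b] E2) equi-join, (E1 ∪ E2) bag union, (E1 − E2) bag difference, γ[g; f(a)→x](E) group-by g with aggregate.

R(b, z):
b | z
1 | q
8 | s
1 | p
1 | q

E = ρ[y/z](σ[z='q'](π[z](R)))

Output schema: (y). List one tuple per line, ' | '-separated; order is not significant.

Subexpression sizes:
  R → 4
  π[z](R) → 4
  σ[z='q'](π[z](R)) → 2
  ρ[y/z](σ[z='q'](π[z](R))) → 2

== RESULT ==
y
q
q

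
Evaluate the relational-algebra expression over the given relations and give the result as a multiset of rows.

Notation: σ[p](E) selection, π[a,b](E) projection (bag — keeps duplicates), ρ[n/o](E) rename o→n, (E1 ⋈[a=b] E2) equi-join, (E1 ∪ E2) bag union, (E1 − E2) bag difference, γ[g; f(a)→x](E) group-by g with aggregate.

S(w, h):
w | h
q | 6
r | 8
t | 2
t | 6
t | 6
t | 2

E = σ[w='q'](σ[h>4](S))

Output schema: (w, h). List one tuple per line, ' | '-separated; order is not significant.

Per-node cardinality:
  S → 6
  σ[h>4](S) → 4
  σ[w='q'](σ[h>4](S)) → 1

== RESULT ==
w | h
q | 6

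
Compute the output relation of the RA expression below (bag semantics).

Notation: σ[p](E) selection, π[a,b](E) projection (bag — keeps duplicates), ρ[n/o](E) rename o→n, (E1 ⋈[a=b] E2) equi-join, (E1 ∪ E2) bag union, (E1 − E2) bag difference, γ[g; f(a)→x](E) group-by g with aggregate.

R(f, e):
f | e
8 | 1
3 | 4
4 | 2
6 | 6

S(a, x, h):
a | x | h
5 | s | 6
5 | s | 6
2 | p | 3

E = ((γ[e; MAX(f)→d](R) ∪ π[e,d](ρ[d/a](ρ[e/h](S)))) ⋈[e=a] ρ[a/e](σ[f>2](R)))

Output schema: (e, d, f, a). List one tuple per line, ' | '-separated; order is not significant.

Stepwise |·|:
  R → 4
  γ[e; MAX(f)→d](R) → 4
  S → 3
  ρ[e/h](S) → 3
  ρ[d/a](ρ[e/h](S)) → 3
  π[e,d](ρ[d/a](ρ[e/h](S))) → 3
  (γ[e; MAX(f)→d](R) ∪ π[e,d](ρ[d/a](ρ[e/h](S)))) → 7
  R → 4
  σ[f>2](R) → 4
  ρ[a/e](σ[f>2](R)) → 4
  ((γ[e; MAX(f)→d](R) ∪ π[e,d](ρ[d/a](ρ[e/h](S)))) ⋈[e=a] ρ[a/e](σ[f>2](R))) → 6

== RESULT ==
e | d | f | a
1 | 8 | 8 | 1
2 | 4 | 4 | 2
4 | 3 | 3 | 4
6 | 5 | 6 | 6
6 | 5 | 6 | 6
6 | 6 | 6 | 6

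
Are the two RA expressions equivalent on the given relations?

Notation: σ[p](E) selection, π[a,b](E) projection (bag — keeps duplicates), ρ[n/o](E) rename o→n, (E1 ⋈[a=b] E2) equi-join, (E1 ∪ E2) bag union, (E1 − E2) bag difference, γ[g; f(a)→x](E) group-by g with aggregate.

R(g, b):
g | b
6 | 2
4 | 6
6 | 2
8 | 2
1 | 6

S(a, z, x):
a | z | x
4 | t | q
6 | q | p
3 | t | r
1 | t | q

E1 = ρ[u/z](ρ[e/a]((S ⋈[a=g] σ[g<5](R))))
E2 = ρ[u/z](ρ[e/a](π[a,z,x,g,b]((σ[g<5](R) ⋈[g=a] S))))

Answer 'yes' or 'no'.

E1 subexpression sizes:
  S → 4
  R → 5
  σ[g<5](R) → 2
  (S ⋈[a=g] σ[g<5](R)) → 2
  ρ[e/a]((S ⋈[a=g] σ[g<5](R))) → 2
  ρ[u/z](ρ[e/a]((S ⋈[a=g] σ[g<5](R)))) → 2
E2 subexpression sizes:
  R → 5
  σ[g<5](R) → 2
  S → 4
  (σ[g<5](R) ⋈[g=a] S) → 2
  π[a,z,x,g,b]((σ[g<5](R) ⋈[g=a] S)) → 2
  ρ[e/a](π[a,z,x,g,b]((σ[g<5](R) ⋈[g=a] S))) → 2
  ρ[u/z](ρ[e/a](π[a,z,x,g,b]((σ[g<5](R) ⋈[g=a] S)))) → 2

E1 and E2 produce the same multiset:
e | u | x | g | b
1 | t | q | 1 | 6
4 | t | q | 4 | 6

yes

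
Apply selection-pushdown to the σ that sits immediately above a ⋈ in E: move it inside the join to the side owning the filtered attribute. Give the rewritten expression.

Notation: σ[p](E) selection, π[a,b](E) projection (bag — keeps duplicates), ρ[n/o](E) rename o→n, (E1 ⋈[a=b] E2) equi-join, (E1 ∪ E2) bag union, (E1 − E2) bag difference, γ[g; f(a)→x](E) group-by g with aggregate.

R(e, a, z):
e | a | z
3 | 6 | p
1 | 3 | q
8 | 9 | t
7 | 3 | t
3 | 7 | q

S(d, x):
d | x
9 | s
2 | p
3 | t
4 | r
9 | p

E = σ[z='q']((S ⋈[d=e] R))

σ filters on z, owned by the right side.
E' = (S ⋈[d=e] σ[z='q'](R))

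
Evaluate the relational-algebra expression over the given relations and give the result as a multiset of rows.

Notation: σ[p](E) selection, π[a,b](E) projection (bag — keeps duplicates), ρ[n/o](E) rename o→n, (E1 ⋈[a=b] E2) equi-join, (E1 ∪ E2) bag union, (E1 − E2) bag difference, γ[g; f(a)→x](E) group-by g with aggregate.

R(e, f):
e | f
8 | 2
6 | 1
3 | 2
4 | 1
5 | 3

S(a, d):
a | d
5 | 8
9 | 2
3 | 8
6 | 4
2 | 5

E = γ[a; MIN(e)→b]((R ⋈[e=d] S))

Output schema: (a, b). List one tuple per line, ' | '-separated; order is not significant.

Per-node cardinality:
  R → 5
  S → 5
  (R ⋈[e=d] S) → 4
  γ[a; MIN(e)→b]((R ⋈[e=d] S)) → 4

== RESULT ==
a | b
2 | 5
3 | 8
5 | 8
6 | 4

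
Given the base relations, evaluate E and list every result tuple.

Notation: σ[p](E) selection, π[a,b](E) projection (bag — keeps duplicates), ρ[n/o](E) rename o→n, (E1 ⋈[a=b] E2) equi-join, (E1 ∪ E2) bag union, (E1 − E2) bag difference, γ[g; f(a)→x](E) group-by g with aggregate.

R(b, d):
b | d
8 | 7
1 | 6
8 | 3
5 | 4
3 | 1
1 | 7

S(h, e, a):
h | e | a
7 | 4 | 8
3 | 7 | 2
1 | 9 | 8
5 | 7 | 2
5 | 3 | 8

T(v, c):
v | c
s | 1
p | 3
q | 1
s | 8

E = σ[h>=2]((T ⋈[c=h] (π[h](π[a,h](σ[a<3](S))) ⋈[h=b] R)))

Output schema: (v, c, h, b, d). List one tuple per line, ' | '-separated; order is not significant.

Subexpression sizes:
  T → 4
  S → 5
  σ[a<3](S) → 2
  π[a,h](σ[a<3](S)) → 2
  π[h](π[a,h](σ[a<3](S))) → 2
  R → 6
  (π[h](π[a,h](σ[a<3](S))) ⋈[h=b] R) → 2
  (T ⋈[c=h] (π[h](π[a,h](σ[a<3](S))) ⋈[h=b] R)) → 1
  σ[h>=2]((T ⋈[c=h] (π[h](π[a,h](σ[a<3](S))) ⋈[h=b] R))) → 1

== RESULT ==
v | c | h | b | d
p | 3 | 3 | 3 | 1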